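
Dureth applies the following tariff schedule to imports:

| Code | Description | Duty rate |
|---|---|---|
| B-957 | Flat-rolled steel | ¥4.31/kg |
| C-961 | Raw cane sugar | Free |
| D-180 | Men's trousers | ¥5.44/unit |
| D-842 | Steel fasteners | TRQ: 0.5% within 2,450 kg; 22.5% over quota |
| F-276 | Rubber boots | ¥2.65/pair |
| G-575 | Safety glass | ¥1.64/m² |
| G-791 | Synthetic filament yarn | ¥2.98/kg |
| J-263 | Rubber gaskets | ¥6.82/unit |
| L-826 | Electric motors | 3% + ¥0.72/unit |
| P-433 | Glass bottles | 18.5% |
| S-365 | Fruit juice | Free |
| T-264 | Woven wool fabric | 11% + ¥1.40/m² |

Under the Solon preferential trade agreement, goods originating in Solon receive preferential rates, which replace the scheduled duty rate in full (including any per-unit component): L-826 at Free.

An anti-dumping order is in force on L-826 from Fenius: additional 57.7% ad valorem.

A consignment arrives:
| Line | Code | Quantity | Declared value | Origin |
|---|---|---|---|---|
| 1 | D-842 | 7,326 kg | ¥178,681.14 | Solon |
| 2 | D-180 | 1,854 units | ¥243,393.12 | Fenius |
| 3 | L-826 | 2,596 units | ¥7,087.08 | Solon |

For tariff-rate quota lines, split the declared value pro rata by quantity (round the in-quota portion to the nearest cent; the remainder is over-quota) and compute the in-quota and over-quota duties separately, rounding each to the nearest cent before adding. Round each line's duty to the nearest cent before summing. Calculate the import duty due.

Line 1 (D-842, Solon, 7,326 kg, ¥178,681.14):
Code D-842 is under a tariff-rate quota (threshold 2,450 kg). In-quota: 2,450 kg at 0.5%; over-quota: 4,876 kg at 22.5%.
Pro-rata value split: in-quota = ¥178,681.14 × 2,450/7,326 = ¥59,755.50; over-quota = ¥178,681.14 − ¥59,755.50 = ¥118,925.64.
In-quota duty = ¥59,755.50 × 0.5% = ¥298.78. Over-quota duty = ¥118,925.64 × 22.5% = ¥26,758.27.
Line duty = ¥298.78 + ¥26,758.27 = ¥27,057.05.
Line 2 (D-180, Fenius, 1,854 units, ¥243,393.12):
Base rate for D-180 is ¥5.44/unit.
Duty = 1,854 × ¥5.44 = ¥10,085.76.
Line 3 (L-826, Solon, 2,596 units, ¥7,087.08):
Base rate for L-826 is 3% + ¥0.72/unit.
Origin Solon qualifies under the Dureth–Solon agreement and L-826 is covered: preferential rate Free applies instead.
The additional-duty order on L-826 targets Fenius, not Solon; it does not apply.
Duty = ¥7,087.08 × 0% = ¥0.00.
Total = ¥27,057.05 + ¥10,085.76 + ¥0.00 = ¥37,142.81.

¥37,142.81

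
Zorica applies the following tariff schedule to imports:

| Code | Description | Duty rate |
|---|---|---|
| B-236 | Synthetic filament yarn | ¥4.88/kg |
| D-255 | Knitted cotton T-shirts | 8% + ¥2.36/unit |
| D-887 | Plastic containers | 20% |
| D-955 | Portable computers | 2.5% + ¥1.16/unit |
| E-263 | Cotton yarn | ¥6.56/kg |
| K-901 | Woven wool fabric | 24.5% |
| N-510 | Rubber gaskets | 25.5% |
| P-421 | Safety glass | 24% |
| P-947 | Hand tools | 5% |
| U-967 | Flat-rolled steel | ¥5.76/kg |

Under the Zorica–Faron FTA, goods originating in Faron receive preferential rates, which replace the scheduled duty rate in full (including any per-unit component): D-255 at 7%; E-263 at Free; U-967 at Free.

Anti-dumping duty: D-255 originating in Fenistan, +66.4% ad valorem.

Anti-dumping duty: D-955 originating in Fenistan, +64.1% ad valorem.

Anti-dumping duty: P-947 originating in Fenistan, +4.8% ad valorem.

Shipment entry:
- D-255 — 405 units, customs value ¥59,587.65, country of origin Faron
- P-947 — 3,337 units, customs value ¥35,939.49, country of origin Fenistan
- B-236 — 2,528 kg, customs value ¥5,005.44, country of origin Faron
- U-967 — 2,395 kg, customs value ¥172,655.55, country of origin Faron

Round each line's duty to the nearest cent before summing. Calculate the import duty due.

Line 1 (D-255, Faron, 405 units, ¥59,587.65):
Base rate for D-255 is 8% + ¥2.36/unit.
Origin Faron qualifies under the Zorica–Faron agreement and D-255 is covered: preferential rate 7% applies instead.
The additional-duty order on D-255 targets Fenistan, not Faron; it does not apply.
Duty = ¥59,587.65 × 7% = ¥4,171.14.
Line 2 (P-947, Fenistan, 3,337 units, ¥35,939.49):
Base rate for P-947 is 5%.
Additional duty on P-947 from Fenistan: +4.8%. Applied ad valorem rate: 5% + 4.8% = 9.8%.
Duty = ¥35,939.49 × 9.8% = ¥3,522.07.
Line 3 (B-236, Faron, 2,528 kg, ¥5,005.44):
Base rate for B-236 is ¥4.88/kg.
Origin Faron is the FTA partner but B-236 is not on the preference list; base rate stands.
Duty = 2,528 × ¥4.88 = ¥12,336.64.
Line 4 (U-967, Faron, 2,395 kg, ¥172,655.55):
Base rate for U-967 is ¥5.76/kg.
Origin Faron qualifies under the Zorica–Faron agreement and U-967 is covered: preferential rate Free applies instead.
Duty = ¥172,655.55 × 0% = ¥0.00.
Total = ¥4,171.14 + ¥3,522.07 + ¥12,336.64 + ¥0.00 = ¥20,029.85.

¥20,029.85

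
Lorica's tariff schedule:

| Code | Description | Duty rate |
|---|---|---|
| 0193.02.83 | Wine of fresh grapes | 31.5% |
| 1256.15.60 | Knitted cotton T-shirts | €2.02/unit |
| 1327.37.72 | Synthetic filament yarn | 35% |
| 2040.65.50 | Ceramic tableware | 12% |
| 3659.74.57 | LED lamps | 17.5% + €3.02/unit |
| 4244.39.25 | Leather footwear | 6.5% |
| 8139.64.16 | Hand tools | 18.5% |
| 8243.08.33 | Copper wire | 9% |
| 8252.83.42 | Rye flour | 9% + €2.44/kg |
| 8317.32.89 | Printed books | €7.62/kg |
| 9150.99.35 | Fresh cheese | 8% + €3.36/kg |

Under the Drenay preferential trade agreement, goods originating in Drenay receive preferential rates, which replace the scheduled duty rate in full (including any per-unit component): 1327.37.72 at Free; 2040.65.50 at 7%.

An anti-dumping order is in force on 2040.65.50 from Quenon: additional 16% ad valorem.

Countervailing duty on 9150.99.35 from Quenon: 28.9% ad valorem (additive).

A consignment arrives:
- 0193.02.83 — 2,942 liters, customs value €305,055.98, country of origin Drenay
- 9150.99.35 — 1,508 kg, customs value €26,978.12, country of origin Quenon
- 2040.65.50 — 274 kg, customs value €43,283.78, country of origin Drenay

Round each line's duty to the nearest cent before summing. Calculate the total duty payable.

Line 1 (0193.02.83, Drenay, 2,942 liters, €305,055.98):
Base rate for 0193.02.83 is 31.5%.
Origin Drenay is the FTA partner but 0193.02.83 is not on the preference list; base rate stands.
Duty = €305,055.98 × 31.5% = €96,092.63.
Line 2 (9150.99.35, Quenon, 1,508 kg, €26,978.12):
Base rate for 9150.99.35 is 8% + €3.36/kg.
Additional duty on 9150.99.35 from Quenon: +28.9%. Applied ad valorem rate: 8% + 28.9% = 36.9%.
Duty = €26,978.12 × 36.9% + 1,508 × €3.36 = €15,021.81.
Line 3 (2040.65.50, Drenay, 274 kg, €43,283.78):
Base rate for 2040.65.50 is 12%.
Origin Drenay qualifies under the Lorica–Drenay agreement and 2040.65.50 is covered: preferential rate 7% applies instead.
The additional-duty order on 2040.65.50 targets Quenon, not Drenay; it does not apply.
Duty = €43,283.78 × 7% = €3,029.86.
Total = €96,092.63 + €15,021.81 + €3,029.86 = €114,144.30.

€114,144.30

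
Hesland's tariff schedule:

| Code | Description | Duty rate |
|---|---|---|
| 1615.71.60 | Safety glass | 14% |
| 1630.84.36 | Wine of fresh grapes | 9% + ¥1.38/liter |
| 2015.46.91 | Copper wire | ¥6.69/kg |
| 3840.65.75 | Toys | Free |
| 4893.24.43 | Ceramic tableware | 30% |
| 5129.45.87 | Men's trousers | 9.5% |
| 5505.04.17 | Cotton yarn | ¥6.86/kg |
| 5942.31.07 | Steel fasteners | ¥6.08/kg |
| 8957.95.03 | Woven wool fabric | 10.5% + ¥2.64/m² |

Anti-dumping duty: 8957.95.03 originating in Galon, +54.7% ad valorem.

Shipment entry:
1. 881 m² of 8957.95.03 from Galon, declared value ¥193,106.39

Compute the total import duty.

Line 1 (8957.95.03, Galon, 881 m², ¥193,106.39):
Base rate for 8957.95.03 is 10.5% + ¥2.64/m².
Additional duty on 8957.95.03 from Galon: +54.7%. Applied ad valorem rate: 10.5% + 54.7% = 65.2%.
Duty = ¥193,106.39 × 65.2% + 881 × ¥2.64 = ¥128,231.21.

¥128,231.21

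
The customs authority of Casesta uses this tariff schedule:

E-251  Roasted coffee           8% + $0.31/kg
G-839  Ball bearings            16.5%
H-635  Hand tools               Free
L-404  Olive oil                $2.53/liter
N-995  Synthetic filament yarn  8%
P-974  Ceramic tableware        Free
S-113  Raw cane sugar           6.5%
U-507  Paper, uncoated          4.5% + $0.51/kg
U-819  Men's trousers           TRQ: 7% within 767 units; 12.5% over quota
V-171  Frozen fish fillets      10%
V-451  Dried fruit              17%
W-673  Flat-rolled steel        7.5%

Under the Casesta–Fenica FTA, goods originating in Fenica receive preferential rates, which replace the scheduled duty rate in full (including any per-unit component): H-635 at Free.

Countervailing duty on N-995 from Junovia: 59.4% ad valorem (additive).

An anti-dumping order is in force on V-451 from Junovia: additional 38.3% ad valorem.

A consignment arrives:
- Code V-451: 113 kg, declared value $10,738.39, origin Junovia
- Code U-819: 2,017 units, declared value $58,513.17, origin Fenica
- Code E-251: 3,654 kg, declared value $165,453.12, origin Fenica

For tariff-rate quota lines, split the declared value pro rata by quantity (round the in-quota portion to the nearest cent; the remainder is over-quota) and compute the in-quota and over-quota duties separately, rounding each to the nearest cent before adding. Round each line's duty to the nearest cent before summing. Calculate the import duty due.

Line 1 (V-451, Junovia, 113 kg, $10,738.39):
Base rate for V-451 is 17%.
Additional duty on V-451 from Junovia: +38.3%. Applied ad valorem rate: 17% + 38.3% = 55.3%.
Duty = $10,738.39 × 55.3% = $5,938.33.
Line 2 (U-819, Fenica, 2,017 units, $58,513.17):
Code U-819 is under a tariff-rate quota (threshold 767 units). In-quota: 767 units at 7%; over-quota: 1,250 units at 12.5%.
Pro-rata value split: in-quota = $58,513.17 × 767/2,017 = $22,250.67; over-quota = $58,513.17 − $22,250.67 = $36,262.50.
In-quota duty = $22,250.67 × 7% = $1,557.55. Over-quota duty = $36,262.50 × 12.5% = $4,532.81.
Line duty = $1,557.55 + $4,532.81 = $6,090.36.
Line 3 (E-251, Fenica, 3,654 kg, $165,453.12):
Base rate for E-251 is 8% + $0.31/kg.
Origin Fenica is the FTA partner but E-251 is not on the preference list; base rate stands.
Duty = $165,453.12 × 8% + 3,654 × $0.31 = $14,368.99.
Total = $5,938.33 + $6,090.36 + $14,368.99 = $26,397.68.

$26,397.68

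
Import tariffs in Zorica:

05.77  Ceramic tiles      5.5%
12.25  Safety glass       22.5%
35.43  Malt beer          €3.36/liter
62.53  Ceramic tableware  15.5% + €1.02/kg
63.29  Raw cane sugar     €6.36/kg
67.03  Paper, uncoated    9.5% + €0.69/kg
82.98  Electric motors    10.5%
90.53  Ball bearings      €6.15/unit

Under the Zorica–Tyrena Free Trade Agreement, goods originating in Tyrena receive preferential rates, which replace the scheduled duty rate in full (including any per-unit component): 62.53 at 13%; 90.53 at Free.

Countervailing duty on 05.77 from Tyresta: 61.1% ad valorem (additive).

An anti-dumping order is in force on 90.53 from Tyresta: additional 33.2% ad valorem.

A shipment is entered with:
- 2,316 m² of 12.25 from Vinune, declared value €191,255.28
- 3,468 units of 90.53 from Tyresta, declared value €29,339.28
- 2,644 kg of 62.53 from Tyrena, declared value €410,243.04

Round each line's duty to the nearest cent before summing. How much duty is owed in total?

Line 1 (12.25, Vinune, 2,316 m², €191,255.28):
Base rate for 12.25 is 22.5%.
Duty = €191,255.28 × 22.5% = €43,032.44.
Line 2 (90.53, Tyresta, 3,468 units, €29,339.28):
Base rate for 90.53 is €6.15/unit.
90.53 has an FTA preferential rate, but origin Tyresta is not Tyrena; base rate stands.
Additional duty on 90.53 from Tyresta: +33.2% ad valorem. Applied ad valorem rate = 33.2%.
Duty = €29,339.28 × 33.2% + 3,468 × €6.15 = €31,068.84.
Line 3 (62.53, Tyrena, 2,644 kg, €410,243.04):
Base rate for 62.53 is 15.5% + €1.02/kg.
Origin Tyrena qualifies under the Zorica–Tyrena agreement and 62.53 is covered: preferential rate 13% applies instead.
Duty = €410,243.04 × 13% = €53,331.60.
Total = €43,032.44 + €31,068.84 + €53,331.60 = €127,432.88.

€127,432.88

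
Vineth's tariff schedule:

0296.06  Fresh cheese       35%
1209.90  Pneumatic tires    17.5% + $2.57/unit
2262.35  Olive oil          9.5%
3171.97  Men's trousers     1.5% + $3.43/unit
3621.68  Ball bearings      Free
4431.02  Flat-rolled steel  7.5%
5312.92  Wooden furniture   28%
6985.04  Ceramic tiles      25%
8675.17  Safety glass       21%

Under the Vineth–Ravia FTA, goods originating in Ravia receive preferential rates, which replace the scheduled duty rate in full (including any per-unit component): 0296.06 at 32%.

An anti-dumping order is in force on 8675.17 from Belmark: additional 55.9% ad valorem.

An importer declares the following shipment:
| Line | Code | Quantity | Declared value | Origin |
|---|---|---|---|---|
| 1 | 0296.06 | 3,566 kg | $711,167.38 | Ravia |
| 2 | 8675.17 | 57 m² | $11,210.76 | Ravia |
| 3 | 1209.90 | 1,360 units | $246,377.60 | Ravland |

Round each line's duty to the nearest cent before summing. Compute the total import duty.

Line 1 (0296.06, Ravia, 3,566 kg, $711,167.38):
Base rate for 0296.06 is 35%.
Origin Ravia qualifies under the Vineth–Ravia agreement and 0296.06 is covered: preferential rate 32% applies instead.
Duty = $711,167.38 × 32% = $227,573.56.
Line 2 (8675.17, Ravia, 57 m², $11,210.76):
Base rate for 8675.17 is 21%.
Origin Ravia is the FTA partner but 8675.17 is not on the preference list; base rate stands.
The additional-duty order on 8675.17 targets Belmark, not Ravia; it does not apply.
Duty = $11,210.76 × 21% = $2,354.26.
Line 3 (1209.90, Ravland, 1,360 units, $246,377.60):
Base rate for 1209.90 is 17.5% + $2.57/unit.
Duty = $246,377.60 × 17.5% + 1,360 × $2.57 = $46,611.28.
Total = $227,573.56 + $2,354.26 + $46,611.28 = $276,539.10.

$276,539.10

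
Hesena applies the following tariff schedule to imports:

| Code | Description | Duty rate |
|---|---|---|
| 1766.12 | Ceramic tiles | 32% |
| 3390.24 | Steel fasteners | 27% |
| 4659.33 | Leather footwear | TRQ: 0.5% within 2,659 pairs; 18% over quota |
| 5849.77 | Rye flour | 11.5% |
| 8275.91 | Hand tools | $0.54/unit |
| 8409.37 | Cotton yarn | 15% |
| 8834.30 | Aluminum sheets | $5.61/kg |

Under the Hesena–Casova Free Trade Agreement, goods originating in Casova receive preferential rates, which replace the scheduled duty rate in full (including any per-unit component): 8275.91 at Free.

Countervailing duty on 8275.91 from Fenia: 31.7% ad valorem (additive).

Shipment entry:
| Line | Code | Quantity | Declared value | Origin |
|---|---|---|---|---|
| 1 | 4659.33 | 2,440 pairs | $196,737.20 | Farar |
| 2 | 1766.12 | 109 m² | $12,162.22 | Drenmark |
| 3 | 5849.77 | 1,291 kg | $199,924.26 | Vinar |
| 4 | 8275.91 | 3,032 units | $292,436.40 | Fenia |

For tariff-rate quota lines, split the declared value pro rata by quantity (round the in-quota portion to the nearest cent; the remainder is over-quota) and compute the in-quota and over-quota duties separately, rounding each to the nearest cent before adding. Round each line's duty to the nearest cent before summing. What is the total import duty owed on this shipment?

$122,206.51

Line 1 (4659.33, Farar, 2,440 pairs, $196,737.20):
Code 4659.33 is under a tariff-rate quota (threshold 2,659 pairs). Quantity 2,440 pairs is within the quota, so the in-quota rate 0.5% applies to the full value.
Duty = $196,737.20 × 0.5% = $983.69.
Line 2 (1766.12, Drenmark, 109 m², $12,162.22):
Base rate for 1766.12 is 32%.
Duty = $12,162.22 × 32% = $3,891.91.
Line 3 (5849.77, Vinar, 1,291 kg, $199,924.26):
Base rate for 5849.77 is 11.5%.
Duty = $199,924.26 × 11.5% = $22,991.29.
Line 4 (8275.91, Fenia, 3,032 units, $292,436.40):
Base rate for 8275.91 is $0.54/unit.
8275.91 has an FTA preferential rate, but origin Fenia is not Casova; base rate stands.
Additional duty on 8275.91 from Fenia: +31.7% ad valorem. Applied ad valorem rate = 31.7%.
Duty = $292,436.40 × 31.7% + 3,032 × $0.54 = $94,339.62.
Total = $983.69 + $3,891.91 + $22,991.29 + $94,339.62 = $122,206.51.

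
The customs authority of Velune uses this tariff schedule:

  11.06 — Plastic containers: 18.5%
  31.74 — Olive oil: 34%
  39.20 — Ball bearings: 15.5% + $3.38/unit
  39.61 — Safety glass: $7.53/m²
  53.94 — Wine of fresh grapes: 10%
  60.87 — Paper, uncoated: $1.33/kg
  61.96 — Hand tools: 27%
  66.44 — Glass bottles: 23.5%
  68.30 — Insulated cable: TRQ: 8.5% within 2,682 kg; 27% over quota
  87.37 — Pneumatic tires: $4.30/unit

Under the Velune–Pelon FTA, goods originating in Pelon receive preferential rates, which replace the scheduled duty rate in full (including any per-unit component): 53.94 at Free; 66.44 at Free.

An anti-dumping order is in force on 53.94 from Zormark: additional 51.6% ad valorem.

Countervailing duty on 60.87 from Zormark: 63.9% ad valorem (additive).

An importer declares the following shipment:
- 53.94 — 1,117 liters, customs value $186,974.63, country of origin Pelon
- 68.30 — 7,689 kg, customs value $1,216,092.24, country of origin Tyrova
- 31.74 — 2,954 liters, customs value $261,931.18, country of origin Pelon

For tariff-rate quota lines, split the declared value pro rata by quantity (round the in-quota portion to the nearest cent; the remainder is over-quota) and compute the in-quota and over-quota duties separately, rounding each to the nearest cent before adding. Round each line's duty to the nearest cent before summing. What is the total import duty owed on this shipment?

Line 1 (53.94, Pelon, 1,117 liters, $186,974.63):
Base rate for 53.94 is 10%.
Origin Pelon qualifies under the Velune–Pelon agreement and 53.94 is covered: preferential rate Free applies instead.
The additional-duty order on 53.94 targets Zormark, not Pelon; it does not apply.
Duty = $186,974.63 × 0% = $0.00.
Line 2 (68.30, Tyrova, 7,689 kg, $1,216,092.24):
Code 68.30 is under a tariff-rate quota (threshold 2,682 kg). In-quota: 2,682 kg at 8.5%; over-quota: 5,007 kg at 27%.
Pro-rata value split: in-quota = $1,216,092.24 × 2,682/7,689 = $424,185.12; over-quota = $1,216,092.24 − $424,185.12 = $791,907.12.
In-quota duty = $424,185.12 × 8.5% = $36,055.74. Over-quota duty = $791,907.12 × 27% = $213,814.92.
Line duty = $36,055.74 + $213,814.92 = $249,870.66.
Line 3 (31.74, Pelon, 2,954 liters, $261,931.18):
Base rate for 31.74 is 34%.
Origin Pelon is the FTA partner but 31.74 is not on the preference list; base rate stands.
Duty = $261,931.18 × 34% = $89,056.60.
Total = $0.00 + $249,870.66 + $89,056.60 = $338,927.26.

$338,927.26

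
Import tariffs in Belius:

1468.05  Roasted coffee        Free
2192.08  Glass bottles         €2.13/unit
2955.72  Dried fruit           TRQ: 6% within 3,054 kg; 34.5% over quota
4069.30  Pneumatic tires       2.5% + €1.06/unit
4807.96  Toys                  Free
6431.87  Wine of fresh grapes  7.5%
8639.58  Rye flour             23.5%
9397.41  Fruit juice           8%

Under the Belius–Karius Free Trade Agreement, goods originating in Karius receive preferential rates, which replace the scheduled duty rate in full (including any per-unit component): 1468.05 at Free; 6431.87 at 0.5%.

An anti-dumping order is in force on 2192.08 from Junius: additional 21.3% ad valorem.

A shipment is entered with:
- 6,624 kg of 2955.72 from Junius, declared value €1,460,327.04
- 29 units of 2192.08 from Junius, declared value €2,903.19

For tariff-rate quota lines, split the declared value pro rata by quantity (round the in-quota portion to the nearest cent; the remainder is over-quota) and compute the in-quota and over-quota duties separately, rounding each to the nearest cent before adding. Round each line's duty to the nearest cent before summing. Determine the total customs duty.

Line 1 (2955.72, Junius, 6,624 kg, €1,460,327.04):
Code 2955.72 is under a tariff-rate quota (threshold 3,054 kg). In-quota: 3,054 kg at 6%; over-quota: 3,570 kg at 34.5%.
Pro-rata value split: in-quota = €1,460,327.04 × 3,054/6,624 = €673,284.84; over-quota = €1,460,327.04 − €673,284.84 = €787,042.20.
In-quota duty = €673,284.84 × 6% = €40,397.09. Over-quota duty = €787,042.20 × 34.5% = €271,529.56.
Line duty = €40,397.09 + €271,529.56 = €311,926.65.
Line 2 (2192.08, Junius, 29 units, €2,903.19):
Base rate for 2192.08 is €2.13/unit.
Additional duty on 2192.08 from Junius: +21.3% ad valorem. Applied ad valorem rate = 21.3%.
Duty = €2,903.19 × 21.3% + 29 × €2.13 = €680.15.
Total = €311,926.65 + €680.15 = €312,606.80.

€312,606.80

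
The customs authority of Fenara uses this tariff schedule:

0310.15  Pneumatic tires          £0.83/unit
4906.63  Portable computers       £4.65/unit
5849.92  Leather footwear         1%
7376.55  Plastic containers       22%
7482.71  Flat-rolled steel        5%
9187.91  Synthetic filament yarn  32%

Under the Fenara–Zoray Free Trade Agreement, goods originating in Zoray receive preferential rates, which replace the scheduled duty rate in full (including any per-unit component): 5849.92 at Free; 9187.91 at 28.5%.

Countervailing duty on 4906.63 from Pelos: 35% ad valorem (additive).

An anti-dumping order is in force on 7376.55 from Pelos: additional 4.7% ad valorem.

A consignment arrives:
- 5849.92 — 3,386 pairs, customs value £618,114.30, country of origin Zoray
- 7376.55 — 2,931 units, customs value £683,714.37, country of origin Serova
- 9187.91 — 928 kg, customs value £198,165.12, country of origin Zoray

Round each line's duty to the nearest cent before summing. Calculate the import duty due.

Line 1 (5849.92, Zoray, 3,386 pairs, £618,114.30):
Base rate for 5849.92 is 1%.
Origin Zoray qualifies under the Fenara–Zoray agreement and 5849.92 is covered: preferential rate Free applies instead.
Duty = £618,114.30 × 0% = £0.00.
Line 2 (7376.55, Serova, 2,931 units, £683,714.37):
Base rate for 7376.55 is 22%.
The additional-duty order on 7376.55 targets Pelos, not Serova; it does not apply.
Duty = £683,714.37 × 22% = £150,417.16.
Line 3 (9187.91, Zoray, 928 kg, £198,165.12):
Base rate for 9187.91 is 32%.
Origin Zoray qualifies under the Fenara–Zoray agreement and 9187.91 is covered: preferential rate 28.5% applies instead.
Duty = £198,165.12 × 28.5% = £56,477.06.
Total = £0.00 + £150,417.16 + £56,477.06 = £206,894.22.

£206,894.22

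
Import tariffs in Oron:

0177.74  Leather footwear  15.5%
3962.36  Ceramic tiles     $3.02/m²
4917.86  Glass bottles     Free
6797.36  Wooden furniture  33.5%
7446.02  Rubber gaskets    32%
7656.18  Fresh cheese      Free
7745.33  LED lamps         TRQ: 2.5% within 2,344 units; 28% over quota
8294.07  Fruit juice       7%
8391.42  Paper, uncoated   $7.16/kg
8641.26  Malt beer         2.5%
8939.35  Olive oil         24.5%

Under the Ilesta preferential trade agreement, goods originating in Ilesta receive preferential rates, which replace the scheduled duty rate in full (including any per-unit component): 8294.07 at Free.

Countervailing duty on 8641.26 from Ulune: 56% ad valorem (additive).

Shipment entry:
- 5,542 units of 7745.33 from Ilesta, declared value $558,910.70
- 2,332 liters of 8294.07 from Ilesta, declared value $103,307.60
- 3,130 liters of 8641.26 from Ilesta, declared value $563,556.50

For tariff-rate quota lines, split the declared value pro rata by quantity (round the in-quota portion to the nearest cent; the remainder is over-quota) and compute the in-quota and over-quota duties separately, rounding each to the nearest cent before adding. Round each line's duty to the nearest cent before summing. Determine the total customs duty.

$110,303.84

Line 1 (7745.33, Ilesta, 5,542 units, $558,910.70):
Code 7745.33 is under a tariff-rate quota (threshold 2,344 units). In-quota: 2,344 units at 2.5%; over-quota: 3,198 units at 28%.
Pro-rata value split: in-quota = $558,910.70 × 2,344/5,542 = $236,392.40; over-quota = $558,910.70 − $236,392.40 = $322,518.30.
In-quota duty = $236,392.40 × 2.5% = $5,909.81. Over-quota duty = $322,518.30 × 28% = $90,305.12.
Line duty = $5,909.81 + $90,305.12 = $96,214.93.
Line 2 (8294.07, Ilesta, 2,332 liters, $103,307.60):
Base rate for 8294.07 is 7%.
Origin Ilesta qualifies under the Oron–Ilesta agreement and 8294.07 is covered: preferential rate Free applies instead.
Duty = $103,307.60 × 0% = $0.00.
Line 3 (8641.26, Ilesta, 3,130 liters, $563,556.50):
Base rate for 8641.26 is 2.5%.
Origin Ilesta is the FTA partner but 8641.26 is not on the preference list; base rate stands.
The additional-duty order on 8641.26 targets Ulune, not Ilesta; it does not apply.
Duty = $563,556.50 × 2.5% = $14,088.91.
Total = $96,214.93 + $0.00 + $14,088.91 = $110,303.84.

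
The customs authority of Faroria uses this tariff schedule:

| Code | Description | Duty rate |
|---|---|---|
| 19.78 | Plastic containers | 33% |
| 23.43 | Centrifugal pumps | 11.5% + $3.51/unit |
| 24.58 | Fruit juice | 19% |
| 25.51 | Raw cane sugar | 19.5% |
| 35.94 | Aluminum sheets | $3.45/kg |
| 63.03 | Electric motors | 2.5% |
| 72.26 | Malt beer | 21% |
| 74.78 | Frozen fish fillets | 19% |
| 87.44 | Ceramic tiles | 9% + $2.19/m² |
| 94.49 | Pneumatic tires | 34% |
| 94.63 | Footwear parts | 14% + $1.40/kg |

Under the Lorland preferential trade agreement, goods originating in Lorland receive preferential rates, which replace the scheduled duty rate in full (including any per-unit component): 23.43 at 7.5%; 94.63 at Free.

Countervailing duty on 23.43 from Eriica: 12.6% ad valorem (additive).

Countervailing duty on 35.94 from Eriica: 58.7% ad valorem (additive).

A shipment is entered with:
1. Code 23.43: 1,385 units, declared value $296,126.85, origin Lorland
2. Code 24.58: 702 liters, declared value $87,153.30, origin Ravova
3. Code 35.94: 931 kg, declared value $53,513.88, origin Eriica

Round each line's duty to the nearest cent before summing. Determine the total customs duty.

$73,393.24

Line 1 (23.43, Lorland, 1,385 units, $296,126.85):
Base rate for 23.43 is 11.5% + $3.51/unit.
Origin Lorland qualifies under the Faroria–Lorland agreement and 23.43 is covered: preferential rate 7.5% applies instead.
The additional-duty order on 23.43 targets Eriica, not Lorland; it does not apply.
Duty = $296,126.85 × 7.5% = $22,209.51.
Line 2 (24.58, Ravova, 702 liters, $87,153.30):
Base rate for 24.58 is 19%.
Duty = $87,153.30 × 19% = $16,559.13.
Line 3 (35.94, Eriica, 931 kg, $53,513.88):
Base rate for 35.94 is $3.45/kg.
Additional duty on 35.94 from Eriica: +58.7% ad valorem. Applied ad valorem rate = 58.7%.
Duty = $53,513.88 × 58.7% + 931 × $3.45 = $34,624.60.
Total = $22,209.51 + $16,559.13 + $34,624.60 = $73,393.24.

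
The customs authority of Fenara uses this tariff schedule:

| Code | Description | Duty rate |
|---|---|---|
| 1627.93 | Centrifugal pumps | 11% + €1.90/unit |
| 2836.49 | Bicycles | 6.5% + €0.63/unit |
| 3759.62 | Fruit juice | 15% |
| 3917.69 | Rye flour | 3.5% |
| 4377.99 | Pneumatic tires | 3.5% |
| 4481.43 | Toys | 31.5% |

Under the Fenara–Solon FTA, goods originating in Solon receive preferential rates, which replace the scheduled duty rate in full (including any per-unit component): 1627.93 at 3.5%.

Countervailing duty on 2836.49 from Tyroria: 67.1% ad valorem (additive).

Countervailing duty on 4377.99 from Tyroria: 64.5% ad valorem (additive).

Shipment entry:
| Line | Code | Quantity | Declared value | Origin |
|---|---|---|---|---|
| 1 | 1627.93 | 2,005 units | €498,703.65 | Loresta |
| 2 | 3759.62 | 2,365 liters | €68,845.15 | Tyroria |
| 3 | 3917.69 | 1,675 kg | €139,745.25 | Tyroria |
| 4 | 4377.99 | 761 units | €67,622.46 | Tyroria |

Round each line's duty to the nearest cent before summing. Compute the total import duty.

Line 1 (1627.93, Loresta, 2,005 units, €498,703.65):
Base rate for 1627.93 is 11% + €1.90/unit.
1627.93 has an FTA preferential rate, but origin Loresta is not Solon; base rate stands.
Duty = €498,703.65 × 11% + 2,005 × €1.90 = €58,666.90.
Line 2 (3759.62, Tyroria, 2,365 liters, €68,845.15):
Base rate for 3759.62 is 15%.
Duty = €68,845.15 × 15% = €10,326.77.
Line 3 (3917.69, Tyroria, 1,675 kg, €139,745.25):
Base rate for 3917.69 is 3.5%.
Duty = €139,745.25 × 3.5% = €4,891.08.
Line 4 (4377.99, Tyroria, 761 units, €67,622.46):
Base rate for 4377.99 is 3.5%.
Additional duty on 4377.99 from Tyroria: +64.5%. Applied ad valorem rate: 3.5% + 64.5% = 68%.
Duty = €67,622.46 × 68% = €45,983.27.
Total = €58,666.90 + €10,326.77 + €4,891.08 + €45,983.27 = €119,868.02.

€119,868.02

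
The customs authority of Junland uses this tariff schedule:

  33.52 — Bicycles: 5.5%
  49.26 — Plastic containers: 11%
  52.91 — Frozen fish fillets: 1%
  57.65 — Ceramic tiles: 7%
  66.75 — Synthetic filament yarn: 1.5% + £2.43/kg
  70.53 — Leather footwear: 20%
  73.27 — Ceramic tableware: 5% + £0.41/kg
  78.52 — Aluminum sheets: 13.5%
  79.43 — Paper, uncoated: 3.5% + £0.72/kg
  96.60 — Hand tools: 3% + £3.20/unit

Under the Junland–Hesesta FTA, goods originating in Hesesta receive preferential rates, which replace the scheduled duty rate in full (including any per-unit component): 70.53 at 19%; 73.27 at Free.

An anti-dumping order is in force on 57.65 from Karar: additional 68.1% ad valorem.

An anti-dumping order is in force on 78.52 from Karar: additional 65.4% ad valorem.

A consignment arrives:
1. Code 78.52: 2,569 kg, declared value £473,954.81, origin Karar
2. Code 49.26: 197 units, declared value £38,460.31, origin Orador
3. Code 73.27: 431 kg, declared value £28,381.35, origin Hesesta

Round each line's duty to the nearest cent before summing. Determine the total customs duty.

£378,180.98

Line 1 (78.52, Karar, 2,569 kg, £473,954.81):
Base rate for 78.52 is 13.5%.
Additional duty on 78.52 from Karar: +65.4%. Applied ad valorem rate: 13.5% + 65.4% = 78.9%.
Duty = £473,954.81 × 78.9% = £373,950.35.
Line 2 (49.26, Orador, 197 units, £38,460.31):
Base rate for 49.26 is 11%.
Duty = £38,460.31 × 11% = £4,230.63.
Line 3 (73.27, Hesesta, 431 kg, £28,381.35):
Base rate for 73.27 is 5% + £0.41/kg.
Origin Hesesta qualifies under the Junland–Hesesta agreement and 73.27 is covered: preferential rate Free applies instead.
Duty = £28,381.35 × 0% = £0.00.
Total = £373,950.35 + £4,230.63 + £0.00 = £378,180.98.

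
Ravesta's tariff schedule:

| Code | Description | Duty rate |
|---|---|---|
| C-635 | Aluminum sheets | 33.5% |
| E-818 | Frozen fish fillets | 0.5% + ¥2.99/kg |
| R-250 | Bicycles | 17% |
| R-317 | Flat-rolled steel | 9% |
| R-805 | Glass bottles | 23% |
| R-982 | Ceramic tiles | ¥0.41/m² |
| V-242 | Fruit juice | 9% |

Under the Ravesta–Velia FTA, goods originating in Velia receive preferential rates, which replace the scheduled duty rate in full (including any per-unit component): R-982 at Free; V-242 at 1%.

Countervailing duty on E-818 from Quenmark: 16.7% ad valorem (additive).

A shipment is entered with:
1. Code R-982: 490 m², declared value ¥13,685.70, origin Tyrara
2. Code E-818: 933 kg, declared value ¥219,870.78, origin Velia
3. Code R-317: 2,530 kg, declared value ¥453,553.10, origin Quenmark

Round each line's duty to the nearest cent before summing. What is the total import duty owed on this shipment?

Line 1 (R-982, Tyrara, 490 m², ¥13,685.70):
Base rate for R-982 is ¥0.41/m².
R-982 has an FTA preferential rate, but origin Tyrara is not Velia; base rate stands.
Duty = 490 × ¥0.41 = ¥200.90.
Line 2 (E-818, Velia, 933 kg, ¥219,870.78):
Base rate for E-818 is 0.5% + ¥2.99/kg.
Origin Velia is the FTA partner but E-818 is not on the preference list; base rate stands.
The additional-duty order on E-818 targets Quenmark, not Velia; it does not apply.
Duty = ¥219,870.78 × 0.5% + 933 × ¥2.99 = ¥3,889.02.
Line 3 (R-317, Quenmark, 2,530 kg, ¥453,553.10):
Base rate for R-317 is 9%.
Duty = ¥453,553.10 × 9% = ¥40,819.78.
Total = ¥200.90 + ¥3,889.02 + ¥40,819.78 = ¥44,909.70.

¥44,909.70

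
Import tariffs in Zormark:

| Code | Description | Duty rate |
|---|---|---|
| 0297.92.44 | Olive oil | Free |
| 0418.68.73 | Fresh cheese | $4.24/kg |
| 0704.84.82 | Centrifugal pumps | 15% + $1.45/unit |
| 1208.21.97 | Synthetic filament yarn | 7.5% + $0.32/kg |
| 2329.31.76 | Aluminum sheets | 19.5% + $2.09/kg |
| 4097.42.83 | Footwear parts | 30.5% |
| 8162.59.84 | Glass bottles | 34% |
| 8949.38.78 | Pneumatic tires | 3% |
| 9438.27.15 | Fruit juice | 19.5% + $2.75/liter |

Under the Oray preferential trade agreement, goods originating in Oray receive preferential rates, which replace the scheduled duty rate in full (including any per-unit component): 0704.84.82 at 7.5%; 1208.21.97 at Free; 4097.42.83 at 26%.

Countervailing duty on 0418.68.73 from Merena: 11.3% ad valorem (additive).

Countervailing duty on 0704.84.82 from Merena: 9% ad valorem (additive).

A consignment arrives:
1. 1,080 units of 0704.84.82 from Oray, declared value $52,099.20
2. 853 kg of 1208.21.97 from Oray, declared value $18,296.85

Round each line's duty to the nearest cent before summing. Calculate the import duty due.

$3,907.44

Line 1 (0704.84.82, Oray, 1,080 units, $52,099.20):
Base rate for 0704.84.82 is 15% + $1.45/unit.
Origin Oray qualifies under the Zormark–Oray agreement and 0704.84.82 is covered: preferential rate 7.5% applies instead.
The additional-duty order on 0704.84.82 targets Merena, not Oray; it does not apply.
Duty = $52,099.20 × 7.5% = $3,907.44.
Line 2 (1208.21.97, Oray, 853 kg, $18,296.85):
Base rate for 1208.21.97 is 7.5% + $0.32/kg.
Origin Oray qualifies under the Zormark–Oray agreement and 1208.21.97 is covered: preferential rate Free applies instead.
Duty = $18,296.85 × 0% = $0.00.
Total = $3,907.44 + $0.00 = $3,907.44.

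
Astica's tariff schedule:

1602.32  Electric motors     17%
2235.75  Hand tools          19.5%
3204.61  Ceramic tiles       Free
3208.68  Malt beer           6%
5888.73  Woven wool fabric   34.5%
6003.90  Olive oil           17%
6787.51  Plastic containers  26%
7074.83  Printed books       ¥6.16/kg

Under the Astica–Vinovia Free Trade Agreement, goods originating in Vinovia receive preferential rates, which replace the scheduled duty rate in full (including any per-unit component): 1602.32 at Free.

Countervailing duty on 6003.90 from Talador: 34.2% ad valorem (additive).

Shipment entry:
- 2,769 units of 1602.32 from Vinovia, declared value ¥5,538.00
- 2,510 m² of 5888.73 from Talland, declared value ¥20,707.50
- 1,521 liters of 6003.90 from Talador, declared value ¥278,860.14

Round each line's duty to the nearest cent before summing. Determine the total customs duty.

Line 1 (1602.32, Vinovia, 2,769 units, ¥5,538.00):
Base rate for 1602.32 is 17%.
Origin Vinovia qualifies under the Astica–Vinovia agreement and 1602.32 is covered: preferential rate Free applies instead.
Duty = ¥5,538.00 × 0% = ¥0.00.
Line 2 (5888.73, Talland, 2,510 m², ¥20,707.50):
Base rate for 5888.73 is 34.5%.
Duty = ¥20,707.50 × 34.5% = ¥7,144.09.
Line 3 (6003.90, Talador, 1,521 liters, ¥278,860.14):
Base rate for 6003.90 is 17%.
Additional duty on 6003.90 from Talador: +34.2%. Applied ad valorem rate: 17% + 34.2% = 51.2%.
Duty = ¥278,860.14 × 51.2% = ¥142,776.39.
Total = ¥0.00 + ¥7,144.09 + ¥142,776.39 = ¥149,920.48.

¥149,920.48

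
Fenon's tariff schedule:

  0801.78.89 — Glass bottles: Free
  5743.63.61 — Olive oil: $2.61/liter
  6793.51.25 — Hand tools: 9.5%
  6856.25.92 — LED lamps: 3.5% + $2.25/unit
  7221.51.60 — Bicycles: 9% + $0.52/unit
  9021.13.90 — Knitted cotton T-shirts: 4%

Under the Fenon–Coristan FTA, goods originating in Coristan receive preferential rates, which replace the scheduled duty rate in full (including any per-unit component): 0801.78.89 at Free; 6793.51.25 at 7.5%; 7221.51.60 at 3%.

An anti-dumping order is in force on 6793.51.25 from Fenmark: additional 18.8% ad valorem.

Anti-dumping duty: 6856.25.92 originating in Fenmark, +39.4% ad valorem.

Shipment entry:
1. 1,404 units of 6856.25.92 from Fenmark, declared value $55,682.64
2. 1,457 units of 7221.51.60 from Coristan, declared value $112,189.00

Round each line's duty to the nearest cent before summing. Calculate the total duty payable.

$30,412.52

Line 1 (6856.25.92, Fenmark, 1,404 units, $55,682.64):
Base rate for 6856.25.92 is 3.5% + $2.25/unit.
Additional duty on 6856.25.92 from Fenmark: +39.4%. Applied ad valorem rate: 3.5% + 39.4% = 42.9%.
Duty = $55,682.64 × 42.9% + 1,404 × $2.25 = $27,046.85.
Line 2 (7221.51.60, Coristan, 1,457 units, $112,189.00):
Base rate for 7221.51.60 is 9% + $0.52/unit.
Origin Coristan qualifies under the Fenon–Coristan agreement and 7221.51.60 is covered: preferential rate 3% applies instead.
Duty = $112,189.00 × 3% = $3,365.67.
Total = $27,046.85 + $3,365.67 = $30,412.52.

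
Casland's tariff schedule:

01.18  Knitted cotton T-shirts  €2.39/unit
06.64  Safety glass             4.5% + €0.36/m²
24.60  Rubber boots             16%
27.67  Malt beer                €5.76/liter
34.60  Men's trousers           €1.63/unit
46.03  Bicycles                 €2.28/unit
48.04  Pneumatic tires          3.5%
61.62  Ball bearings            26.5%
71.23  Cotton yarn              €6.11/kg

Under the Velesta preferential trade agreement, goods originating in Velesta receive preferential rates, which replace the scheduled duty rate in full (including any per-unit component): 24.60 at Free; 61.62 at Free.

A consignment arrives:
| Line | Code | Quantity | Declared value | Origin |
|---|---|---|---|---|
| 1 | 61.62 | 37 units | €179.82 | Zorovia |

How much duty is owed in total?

€47.65

Line 1 (61.62, Zorovia, 37 units, €179.82):
Base rate for 61.62 is 26.5%.
61.62 has an FTA preferential rate, but origin Zorovia is not Velesta; base rate stands.
Duty = €179.82 × 26.5% = €47.65.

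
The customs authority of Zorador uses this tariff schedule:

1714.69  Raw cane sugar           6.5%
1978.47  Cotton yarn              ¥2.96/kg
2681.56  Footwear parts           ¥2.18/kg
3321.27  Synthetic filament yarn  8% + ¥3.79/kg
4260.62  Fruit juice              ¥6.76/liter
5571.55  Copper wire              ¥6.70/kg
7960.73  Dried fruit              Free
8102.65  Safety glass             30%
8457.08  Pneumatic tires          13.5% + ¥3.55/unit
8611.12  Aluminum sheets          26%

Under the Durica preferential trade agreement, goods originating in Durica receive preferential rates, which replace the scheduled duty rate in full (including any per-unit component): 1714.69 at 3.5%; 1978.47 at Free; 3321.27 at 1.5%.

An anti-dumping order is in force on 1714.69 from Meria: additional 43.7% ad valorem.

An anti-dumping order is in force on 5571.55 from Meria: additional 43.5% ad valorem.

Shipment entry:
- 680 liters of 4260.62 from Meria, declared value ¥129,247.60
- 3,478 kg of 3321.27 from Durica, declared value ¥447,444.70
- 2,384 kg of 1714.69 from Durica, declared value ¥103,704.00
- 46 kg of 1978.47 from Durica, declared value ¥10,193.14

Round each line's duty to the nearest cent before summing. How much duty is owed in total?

¥14,938.11

Line 1 (4260.62, Meria, 680 liters, ¥129,247.60):
Base rate for 4260.62 is ¥6.76/liter.
Duty = 680 × ¥6.76 = ¥4,596.80.
Line 2 (3321.27, Durica, 3,478 kg, ¥447,444.70):
Base rate for 3321.27 is 8% + ¥3.79/kg.
Origin Durica qualifies under the Zorador–Durica agreement and 3321.27 is covered: preferential rate 1.5% applies instead.
Duty = ¥447,444.70 × 1.5% = ¥6,711.67.
Line 3 (1714.69, Durica, 2,384 kg, ¥103,704.00):
Base rate for 1714.69 is 6.5%.
Origin Durica qualifies under the Zorador–Durica agreement and 1714.69 is covered: preferential rate 3.5% applies instead.
The additional-duty order on 1714.69 targets Meria, not Durica; it does not apply.
Duty = ¥103,704.00 × 3.5% = ¥3,629.64.
Line 4 (1978.47, Durica, 46 kg, ¥10,193.14):
Base rate for 1978.47 is ¥2.96/kg.
Origin Durica qualifies under the Zorador–Durica agreement and 1978.47 is covered: preferential rate Free applies instead.
Duty = ¥10,193.14 × 0% = ¥0.00.
Total = ¥4,596.80 + ¥6,711.67 + ¥3,629.64 + ¥0.00 = ¥14,938.11.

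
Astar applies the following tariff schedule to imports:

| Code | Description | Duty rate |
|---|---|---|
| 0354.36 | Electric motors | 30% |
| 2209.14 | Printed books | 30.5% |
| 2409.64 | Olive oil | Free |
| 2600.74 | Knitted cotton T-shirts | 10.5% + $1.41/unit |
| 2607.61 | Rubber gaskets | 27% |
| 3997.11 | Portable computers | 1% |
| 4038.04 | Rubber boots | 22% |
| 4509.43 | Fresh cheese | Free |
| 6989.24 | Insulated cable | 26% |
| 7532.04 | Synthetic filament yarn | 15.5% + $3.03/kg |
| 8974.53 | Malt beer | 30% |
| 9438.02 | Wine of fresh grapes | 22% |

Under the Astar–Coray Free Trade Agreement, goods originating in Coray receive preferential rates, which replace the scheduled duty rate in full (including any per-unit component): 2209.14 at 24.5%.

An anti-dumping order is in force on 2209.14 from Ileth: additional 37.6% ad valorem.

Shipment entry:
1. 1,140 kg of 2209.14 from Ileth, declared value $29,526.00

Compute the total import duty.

Line 1 (2209.14, Ileth, 1,140 kg, $29,526.00):
Base rate for 2209.14 is 30.5%.
2209.14 has an FTA preferential rate, but origin Ileth is not Coray; base rate stands.
Additional duty on 2209.14 from Ileth: +37.6%. Applied ad valorem rate: 30.5% + 37.6% = 68.1%.
Duty = $29,526.00 × 68.1% = $20,107.21.

$20,107.21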